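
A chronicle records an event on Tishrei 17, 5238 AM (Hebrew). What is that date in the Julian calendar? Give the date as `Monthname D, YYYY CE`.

Julian Day Number of the source date = 2260799.
Converting JDN 2260799 to the Julian calendar gives 24 September 1477 CE.

September 24, 1477 CE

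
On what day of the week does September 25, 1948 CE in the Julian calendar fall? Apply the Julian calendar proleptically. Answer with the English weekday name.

In the Gregorian calendar this is 8 October 1948 (JDN 2432833).
Since JDN mod 7 = 4 (0 = Monday), the day is Friday.

Friday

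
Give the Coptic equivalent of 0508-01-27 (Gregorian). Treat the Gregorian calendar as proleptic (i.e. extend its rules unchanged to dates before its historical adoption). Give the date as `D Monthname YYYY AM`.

Both dates share Julian Day Number 1906629; in the Coptic calendar that is 29 Tobi 224 AM.

29 Tobi 224 AM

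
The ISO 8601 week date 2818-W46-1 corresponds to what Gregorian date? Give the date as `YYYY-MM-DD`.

2818-11-12

ISO week 1 of 2818 is the week containing the first Thursday of 2818.
Week 46, day 1 (Monday) lands on 2818-11-12.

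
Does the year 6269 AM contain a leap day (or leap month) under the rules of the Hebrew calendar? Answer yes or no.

no

Hebrew year 6269 is year 18 of its 19-year Metonic cycle; leap years are at positions 3, 6, 8, 11, 14, 17, 19, so it is a common year (12 months).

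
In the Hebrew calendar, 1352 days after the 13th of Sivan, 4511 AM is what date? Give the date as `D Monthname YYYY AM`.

Counting 1352 days forward from JDN 1995522 reaches JDN 1996874, which is 6 Adar 4515 AM.

6 Adar 4515 AM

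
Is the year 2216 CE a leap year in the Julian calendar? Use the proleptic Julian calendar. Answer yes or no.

2216 mod 4 = 0, so it is a leap year in the Julian calendar.

yes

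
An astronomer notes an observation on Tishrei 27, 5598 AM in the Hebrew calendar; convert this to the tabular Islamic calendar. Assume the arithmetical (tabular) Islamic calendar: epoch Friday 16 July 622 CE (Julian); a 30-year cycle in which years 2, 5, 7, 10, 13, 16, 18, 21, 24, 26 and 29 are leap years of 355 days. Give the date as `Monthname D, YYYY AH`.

Rajab 26, 1253 AH

The source date corresponds to 26 October 1837 in the Gregorian calendar (JDN 2392309).
That day falls on 26 Rajab 1253 AH in the tabular Islamic calendar.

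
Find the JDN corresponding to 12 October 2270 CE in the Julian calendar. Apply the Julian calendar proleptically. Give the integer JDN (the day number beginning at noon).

Equivalently 27 October 2270 (Gregorian).
JDN 2451545 is 1 January 2000 CE (Gregorian); the target day is +98915 days from there, so JDN = 2550460.

2550460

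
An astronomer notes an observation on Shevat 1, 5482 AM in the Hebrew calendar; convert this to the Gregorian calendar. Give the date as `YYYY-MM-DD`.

1722-01-19

Julian Day Number of the source date = 2350026.
Converting JDN 2350026 to the Gregorian calendar gives 19 January 1722 CE.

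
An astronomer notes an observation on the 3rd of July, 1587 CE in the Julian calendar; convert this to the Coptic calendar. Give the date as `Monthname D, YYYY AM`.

The source date corresponds to 13 July 1587 in the Gregorian calendar (JDN 2300893).
That day falls on 9 Epip 1303 AM in the Coptic calendar.

Epip 9, 1303 AM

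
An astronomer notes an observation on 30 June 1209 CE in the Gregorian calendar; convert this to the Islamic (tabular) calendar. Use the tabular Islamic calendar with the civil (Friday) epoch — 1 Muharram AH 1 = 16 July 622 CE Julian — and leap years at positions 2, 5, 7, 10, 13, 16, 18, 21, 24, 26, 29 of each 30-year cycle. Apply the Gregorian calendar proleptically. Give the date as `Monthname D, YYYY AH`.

Both dates share Julian Day Number 2162819; in the tabular Islamic calendar that is 18 Dhu al-Hijjah 605 AH.

Dhu al-Hijjah 18, 605 AH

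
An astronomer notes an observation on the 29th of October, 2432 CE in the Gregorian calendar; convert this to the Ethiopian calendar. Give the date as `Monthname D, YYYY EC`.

Both dates share Julian Day Number 2609632; in the Ethiopian calendar that is 16 Tikimt 2425 EC.

Tikimt 16, 2425 EC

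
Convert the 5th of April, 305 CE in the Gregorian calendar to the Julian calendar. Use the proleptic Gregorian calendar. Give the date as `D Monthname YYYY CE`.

At this point the Julian calendar is 1 day behind the Gregorian.
5 April 305 Gregorian − 1 day → 4 April 305 Julian.

4 April 305 CE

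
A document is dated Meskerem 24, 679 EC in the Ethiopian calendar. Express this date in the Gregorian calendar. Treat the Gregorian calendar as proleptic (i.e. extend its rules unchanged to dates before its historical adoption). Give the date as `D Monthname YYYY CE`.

24 September 686 CE

Both dates share Julian Day Number 1971883; in the Gregorian calendar that is 24 September 686 CE.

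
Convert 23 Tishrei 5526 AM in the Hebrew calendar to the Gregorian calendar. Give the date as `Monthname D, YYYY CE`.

October 8, 1765 CE

Both dates share Julian Day Number 2365994; in the Gregorian calendar that is 8 October 1765 CE.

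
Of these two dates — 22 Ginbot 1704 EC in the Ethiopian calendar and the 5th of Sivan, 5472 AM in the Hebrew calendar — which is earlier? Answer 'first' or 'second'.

The two dates have Julian Day Numbers 2346503 and 2346515 respectively.
Since 2346503 < 2346515, the first date comes first.

first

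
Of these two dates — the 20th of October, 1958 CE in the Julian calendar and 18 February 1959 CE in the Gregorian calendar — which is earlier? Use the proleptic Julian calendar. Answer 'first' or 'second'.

first

First date → JDN 2436510; second date → JDN 2436618.
JDN 2436510 < JDN 2436618, so the first date is earlier.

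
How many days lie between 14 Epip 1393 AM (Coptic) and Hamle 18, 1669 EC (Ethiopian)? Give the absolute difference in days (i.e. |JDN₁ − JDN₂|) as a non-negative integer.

4

First date → JDN 2333771; second date → JDN 2333775.
The interval is |2333771 − 2333775| = 4 days.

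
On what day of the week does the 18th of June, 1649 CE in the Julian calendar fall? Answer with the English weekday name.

This is JDN 2323524 (28 June 1649 Gregorian).
2323524 ≡ 0 (mod 7); counting from Monday = 0 gives Monday.

Monday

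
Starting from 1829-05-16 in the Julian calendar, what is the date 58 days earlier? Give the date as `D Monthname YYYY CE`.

Counting 58 days back from JDN 2389236 reaches JDN 2389178, which is 19 March 1829 CE.

19 March 1829 CE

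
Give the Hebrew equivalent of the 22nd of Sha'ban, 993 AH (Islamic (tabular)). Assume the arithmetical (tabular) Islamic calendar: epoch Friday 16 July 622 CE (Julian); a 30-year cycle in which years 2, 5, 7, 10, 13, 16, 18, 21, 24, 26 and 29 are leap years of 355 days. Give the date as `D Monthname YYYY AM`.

24 Av 5345 AM

The source date corresponds to 19 August 1585 in the Gregorian calendar (JDN 2300200).
That day falls on 24 Av 5345 AM in the Hebrew calendar.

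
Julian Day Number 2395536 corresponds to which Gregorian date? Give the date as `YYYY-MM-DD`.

JDN 2451545 is 1 Jan 2000; 2395536 is −56009 days from there.

1846-08-27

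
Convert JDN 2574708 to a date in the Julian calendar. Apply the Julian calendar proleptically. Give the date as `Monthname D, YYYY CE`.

March 2, 2337 CE

The Gregorian equivalent of JDN 2574708 is 18 March 2337.
In the Julian calendar that day is March 2, 2337 CE.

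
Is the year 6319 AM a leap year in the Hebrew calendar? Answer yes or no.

Hebrew year 6319 is year 11 of its 19-year Metonic cycle; leap years are at positions 3, 6, 8, 11, 14, 17, 19, so it is a leap year (13 months).

yes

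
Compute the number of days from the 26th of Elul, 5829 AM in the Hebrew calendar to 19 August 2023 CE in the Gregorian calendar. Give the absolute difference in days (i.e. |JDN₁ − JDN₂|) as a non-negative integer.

16826

JDN of the first date = 2477002.
JDN of the second date = 2460176.
|2460176 − 2477002| = 16826.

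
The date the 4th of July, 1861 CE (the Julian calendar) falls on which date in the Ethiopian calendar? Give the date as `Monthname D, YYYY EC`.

Julian Day Number of the source date = 2400973.
Converting JDN 2400973 to the Ethiopian calendar gives 10 Hamle 1853 EC.

Hamle 10, 1853 EC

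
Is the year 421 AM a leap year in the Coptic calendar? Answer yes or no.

421 mod 4 = 1; in the Coptic calendar a year is leap when year mod 4 = 3, so it is a common year.

no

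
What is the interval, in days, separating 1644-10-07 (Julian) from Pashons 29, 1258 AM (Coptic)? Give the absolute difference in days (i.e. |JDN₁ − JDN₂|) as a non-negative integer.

37392

First date → JDN 2321809; second date → JDN 2284417.
The interval is |2321809 − 2284417| = 37392 days.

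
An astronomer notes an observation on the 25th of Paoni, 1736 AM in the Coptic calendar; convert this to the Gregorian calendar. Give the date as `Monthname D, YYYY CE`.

July 2, 2020 CE

Julian Day Number of the source date = 2459033.
Converting JDN 2459033 to the Gregorian calendar gives 2 July 2020 CE.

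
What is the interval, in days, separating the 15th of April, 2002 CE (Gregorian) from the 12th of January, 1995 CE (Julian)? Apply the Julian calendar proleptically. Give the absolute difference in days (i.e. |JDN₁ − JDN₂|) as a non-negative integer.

2637

First date → JDN 2452380; second date → JDN 2449743.
The interval is |2452380 − 2449743| = 2637 days.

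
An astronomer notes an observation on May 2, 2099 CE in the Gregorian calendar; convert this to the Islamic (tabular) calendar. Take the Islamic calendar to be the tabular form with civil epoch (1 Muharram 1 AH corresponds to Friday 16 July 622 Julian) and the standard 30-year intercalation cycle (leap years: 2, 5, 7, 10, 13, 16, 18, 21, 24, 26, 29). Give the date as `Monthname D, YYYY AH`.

Safar 11, 1523 AH

Both dates share Julian Day Number 2487826; in the tabular Islamic calendar that is 11 Safar 1523 AH.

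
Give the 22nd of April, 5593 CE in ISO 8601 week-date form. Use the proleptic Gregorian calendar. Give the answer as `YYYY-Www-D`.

5593-W16-4

The weekday is Thursday (ISO weekday 4).
That Thursday belongs to ISO week 16 of ISO year 5593.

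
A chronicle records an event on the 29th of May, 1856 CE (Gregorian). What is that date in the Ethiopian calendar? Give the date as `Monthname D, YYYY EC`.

Ginbot 22, 1848 EC

Julian Day Number of the source date = 2399099.
Converting JDN 2399099 to the Ethiopian calendar gives 22 Ginbot 1848 EC.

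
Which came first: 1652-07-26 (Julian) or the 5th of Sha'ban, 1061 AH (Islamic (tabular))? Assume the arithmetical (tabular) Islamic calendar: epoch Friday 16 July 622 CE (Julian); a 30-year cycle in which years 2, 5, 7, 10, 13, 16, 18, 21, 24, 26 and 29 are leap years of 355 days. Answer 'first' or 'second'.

Converting both to JDN: 2324658 vs 2324280; the smaller is the second.

second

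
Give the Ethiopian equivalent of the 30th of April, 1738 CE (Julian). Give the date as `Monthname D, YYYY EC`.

Julian Day Number of the source date = 2355982.
Converting JDN 2355982 to the Ethiopian calendar gives 5 Ginbot 1730 EC.

Ginbot 5, 1730 EC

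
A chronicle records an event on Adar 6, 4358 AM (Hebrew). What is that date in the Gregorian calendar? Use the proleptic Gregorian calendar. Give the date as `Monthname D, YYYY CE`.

Both dates share Julian Day Number 1939527; in the Gregorian calendar that is 21 February 598 CE.

February 21, 598 CE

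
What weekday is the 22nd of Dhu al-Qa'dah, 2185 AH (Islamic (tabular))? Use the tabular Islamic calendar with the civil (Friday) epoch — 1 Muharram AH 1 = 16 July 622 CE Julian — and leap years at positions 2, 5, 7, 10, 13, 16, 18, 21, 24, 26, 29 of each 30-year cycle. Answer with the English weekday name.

Tuesday

This is JDN 2722693 (19 May 2742 Gregorian).
Since JDN mod 7 = 1 (0 = Monday), the day is Tuesday.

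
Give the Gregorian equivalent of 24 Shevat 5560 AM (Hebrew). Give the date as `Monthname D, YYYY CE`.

Both dates share Julian Day Number 2378546; in the Gregorian calendar that is 19 February 1800 CE.

February 19, 1800 CE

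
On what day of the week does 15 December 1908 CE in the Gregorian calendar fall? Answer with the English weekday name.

Since JDN mod 7 = 1 (0 = Monday), the day is Tuesday.

Tuesday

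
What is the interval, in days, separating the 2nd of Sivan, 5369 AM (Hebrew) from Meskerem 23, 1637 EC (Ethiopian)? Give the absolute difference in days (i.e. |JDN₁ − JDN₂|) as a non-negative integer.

12902

JDN of the first date = 2308890.
JDN of the second date = 2321792.
|2321792 − 2308890| = 12902.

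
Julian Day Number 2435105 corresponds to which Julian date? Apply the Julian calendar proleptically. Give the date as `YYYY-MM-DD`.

1954-12-15

JDN 2435105 is 28 December 1954 in the Gregorian calendar.
In the Julian calendar that day is 1954-12-15.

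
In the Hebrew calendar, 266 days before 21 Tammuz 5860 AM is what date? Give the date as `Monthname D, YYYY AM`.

JDN of 21 Tammuz 5860 AM = 2488278.
2488278 − 266 = 2488012.
JDN 2488012 in the Hebrew calendar is Cheshvan 21, 5860 AM.

Cheshvan 21, 5860 AM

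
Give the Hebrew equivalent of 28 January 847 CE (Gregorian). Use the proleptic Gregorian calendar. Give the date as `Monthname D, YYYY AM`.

Shevat 3, 4607 AM

Julian Day Number of the source date = 2030448.
Converting JDN 2030448 to the Hebrew calendar gives 3 Shevat 4607 AM.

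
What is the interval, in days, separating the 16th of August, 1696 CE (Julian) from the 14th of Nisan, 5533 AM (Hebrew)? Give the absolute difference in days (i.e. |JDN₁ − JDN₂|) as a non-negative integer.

27982

First date → JDN 2340750; second date → JDN 2368732.
The interval is |2340750 − 2368732| = 27982 days.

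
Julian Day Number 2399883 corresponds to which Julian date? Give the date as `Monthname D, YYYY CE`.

JDN 2399883 is 22 July 1858 in the Gregorian calendar.
In the Julian calendar that day is July 10, 1858 CE.

July 10, 1858 CE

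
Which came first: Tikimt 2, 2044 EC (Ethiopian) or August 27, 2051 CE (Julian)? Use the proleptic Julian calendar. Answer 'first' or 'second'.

second

The two dates have Julian Day Numbers 2470458 and 2470424 respectively.
Since 2470424 < 2470458, the second date comes first.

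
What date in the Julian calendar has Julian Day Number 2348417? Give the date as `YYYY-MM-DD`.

JDN 2348417 is 24 August 1717 in the Gregorian calendar.
In the Julian calendar that day is 1717-08-13.

1717-08-13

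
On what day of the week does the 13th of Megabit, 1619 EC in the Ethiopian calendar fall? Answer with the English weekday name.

Friday

Equivalently 19 March 1627 Gregorian, JDN 2315387.
JDN 2315387 mod 7 = 4, and JDN 0 was a Monday, so this is a Friday.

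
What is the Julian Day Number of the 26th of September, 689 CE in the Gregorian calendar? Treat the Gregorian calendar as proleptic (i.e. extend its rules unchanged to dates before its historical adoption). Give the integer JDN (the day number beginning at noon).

1972981

JDN 2400001 is 17 November 1858 CE (Gregorian), MJD 0; the target day is −427020 days from there, so JDN = 1972981.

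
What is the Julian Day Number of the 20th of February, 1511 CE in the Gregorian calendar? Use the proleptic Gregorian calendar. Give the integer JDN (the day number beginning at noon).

JDN 2299161 is 15 October 1582 CE (Gregorian); the target day is −26170 days from there, so JDN = 2272991.

2272991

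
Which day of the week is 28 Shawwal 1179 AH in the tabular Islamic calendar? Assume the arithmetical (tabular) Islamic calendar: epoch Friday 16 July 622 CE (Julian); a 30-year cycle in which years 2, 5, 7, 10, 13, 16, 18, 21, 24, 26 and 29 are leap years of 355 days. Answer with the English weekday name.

Wednesday

In the Gregorian calendar this is 9 April 1766 (JDN 2366177).
Since JDN mod 7 = 2 (0 = Monday), the day is Wednesday.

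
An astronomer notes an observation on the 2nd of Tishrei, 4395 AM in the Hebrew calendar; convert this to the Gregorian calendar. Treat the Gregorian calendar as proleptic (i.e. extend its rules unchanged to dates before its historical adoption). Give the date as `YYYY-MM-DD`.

0634-09-03

Both dates share Julian Day Number 1952869; in the Gregorian calendar that is 3 September 634 CE.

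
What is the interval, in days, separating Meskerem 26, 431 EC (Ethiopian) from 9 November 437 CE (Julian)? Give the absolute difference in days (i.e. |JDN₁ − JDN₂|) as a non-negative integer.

318

First date → JDN 1881303; second date → JDN 1880985.
The interval is |1881303 − 1880985| = 318 days.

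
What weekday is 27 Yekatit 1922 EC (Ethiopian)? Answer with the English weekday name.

This is JDN 2426042 (6 March 1930 Gregorian).
Since JDN mod 7 = 3 (0 = Monday), the day is Thursday.

Thursday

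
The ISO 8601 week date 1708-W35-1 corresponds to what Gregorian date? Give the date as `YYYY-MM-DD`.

ISO week 1 of 1708 is the week containing the first Thursday of 1708.
Week 35, day 1 (Monday) lands on 1708-08-27.

1708-08-27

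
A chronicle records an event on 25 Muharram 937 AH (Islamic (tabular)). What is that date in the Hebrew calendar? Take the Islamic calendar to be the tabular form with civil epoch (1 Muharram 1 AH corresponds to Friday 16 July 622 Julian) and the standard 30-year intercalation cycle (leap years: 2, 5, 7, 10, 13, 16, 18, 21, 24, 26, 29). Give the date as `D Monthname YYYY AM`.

Both dates share Julian Day Number 2280151; in the Hebrew calendar that is 26 Elul 5290 AM.

26 Elul 5290 AM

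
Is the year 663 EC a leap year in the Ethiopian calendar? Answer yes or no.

663 mod 4 = 3; in the Ethiopian calendar a year is leap when year mod 4 = 3, so it is a leap year.

yes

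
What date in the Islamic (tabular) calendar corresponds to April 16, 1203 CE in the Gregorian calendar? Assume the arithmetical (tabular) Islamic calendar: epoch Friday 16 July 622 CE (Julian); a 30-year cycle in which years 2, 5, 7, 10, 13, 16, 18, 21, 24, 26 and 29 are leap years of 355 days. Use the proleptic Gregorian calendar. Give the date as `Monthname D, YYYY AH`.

Both dates share Julian Day Number 2160552; in the tabular Islamic calendar that is 25 Rajab 599 AH.

Rajab 25, 599 AH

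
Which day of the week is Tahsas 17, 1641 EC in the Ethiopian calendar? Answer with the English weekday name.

In the Gregorian calendar this is 23 December 1648 (JDN 2323337).
JDN 2323337 mod 7 = 2, and JDN 0 was a Monday, so this is a Wednesday.

Wednesday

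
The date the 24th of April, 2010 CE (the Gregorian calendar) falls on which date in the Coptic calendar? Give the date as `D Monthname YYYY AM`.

16 Parmouti 1726 AM

Both dates share Julian Day Number 2455311; in the Coptic calendar that is 16 Parmouti 1726 AM.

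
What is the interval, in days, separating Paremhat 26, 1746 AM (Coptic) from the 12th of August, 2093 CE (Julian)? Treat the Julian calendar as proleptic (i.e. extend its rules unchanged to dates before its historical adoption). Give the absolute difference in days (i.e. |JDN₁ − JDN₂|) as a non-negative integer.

JDN of the first date = 2462596.
JDN of the second date = 2485750.
|2485750 − 2462596| = 23154.

23154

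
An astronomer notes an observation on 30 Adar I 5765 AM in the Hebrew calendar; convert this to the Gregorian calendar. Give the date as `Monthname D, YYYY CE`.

March 11, 2005 CE

Julian Day Number of the source date = 2453441.
Converting JDN 2453441 to the Gregorian calendar gives 11 March 2005 CE.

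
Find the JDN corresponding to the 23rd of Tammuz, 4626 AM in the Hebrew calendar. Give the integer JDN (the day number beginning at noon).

In the proleptic Gregorian calendar the same day is 14 July 866.
JDN 2451545 is 1 January 2000 CE (Gregorian); the target day is −413990 days from there, so JDN = 2037555.

2037555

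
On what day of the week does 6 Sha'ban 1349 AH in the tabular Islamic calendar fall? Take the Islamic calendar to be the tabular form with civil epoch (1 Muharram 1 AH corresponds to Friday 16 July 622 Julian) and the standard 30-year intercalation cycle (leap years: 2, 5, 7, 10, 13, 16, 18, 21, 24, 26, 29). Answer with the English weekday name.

Equivalently 27 December 1930 Gregorian, JDN 2426338.
2426338 ≡ 5 (mod 7); counting from Monday = 0 gives Saturday.

Saturday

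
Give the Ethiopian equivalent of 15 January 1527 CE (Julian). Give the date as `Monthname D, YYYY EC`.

Tir 20, 1519 EC

The source date corresponds to 25 January 1527 in the proleptic Gregorian calendar (JDN 2278809).
That day falls on 20 Tir 1519 EC in the Ethiopian calendar.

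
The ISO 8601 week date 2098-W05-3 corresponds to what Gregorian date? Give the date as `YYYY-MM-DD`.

ISO week 1 of 2098 is the week containing the first Thursday of 2098.
Week 5, day 3 (Wednesday) lands on 2098-01-29.

2098-01-29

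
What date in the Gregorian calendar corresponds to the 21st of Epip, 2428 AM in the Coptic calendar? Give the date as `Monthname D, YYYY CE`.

August 3, 2712 CE

Julian Day Number of the source date = 2711812.
Converting JDN 2711812 to the Gregorian calendar gives 3 August 2712 CE.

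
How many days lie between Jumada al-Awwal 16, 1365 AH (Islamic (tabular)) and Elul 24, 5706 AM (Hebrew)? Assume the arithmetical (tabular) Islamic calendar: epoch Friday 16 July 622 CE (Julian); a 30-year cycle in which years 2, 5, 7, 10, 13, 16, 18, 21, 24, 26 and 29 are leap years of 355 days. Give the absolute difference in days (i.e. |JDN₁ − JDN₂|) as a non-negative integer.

155

JDN of the first date = 2431929.
JDN of the second date = 2432084.
|2432084 − 2431929| = 155.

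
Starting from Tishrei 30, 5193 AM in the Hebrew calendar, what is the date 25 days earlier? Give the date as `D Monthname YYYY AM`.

5 Tishrei 5193 AM

Counting 25 days back from JDN 2244365 reaches JDN 2244340, which is 5 Tishrei 5193 AM.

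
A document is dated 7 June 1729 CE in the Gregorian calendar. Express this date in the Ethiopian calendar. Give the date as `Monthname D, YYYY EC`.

Both dates share Julian Day Number 2352722; in the Ethiopian calendar that is 2 Sene 1721 EC.

Sene 2, 1721 EC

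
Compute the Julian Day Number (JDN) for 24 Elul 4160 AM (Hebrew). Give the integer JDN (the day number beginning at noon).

In the proleptic Gregorian calendar the same day is 1 September 400.
JDN 2451545 is 1 January 2000 CE (Gregorian); the target day is −584144 days from there, so JDN = 1867401.

1867401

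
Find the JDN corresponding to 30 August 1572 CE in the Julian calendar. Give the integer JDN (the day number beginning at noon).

Equivalently 9 September 1572 (proleptic Gregorian).
JDN 2451545 is 1 January 2000 CE (Gregorian); the target day is −156072 days from there, so JDN = 2295473.

2295473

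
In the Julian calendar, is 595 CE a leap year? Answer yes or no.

595 mod 4 = 3, so it is a common year in the Julian calendar.

no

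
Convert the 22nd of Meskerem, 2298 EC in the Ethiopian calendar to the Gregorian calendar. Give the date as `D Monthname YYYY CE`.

Both dates share Julian Day Number 2563221; in the Gregorian calendar that is 5 October 2305 CE.

5 October 2305 CE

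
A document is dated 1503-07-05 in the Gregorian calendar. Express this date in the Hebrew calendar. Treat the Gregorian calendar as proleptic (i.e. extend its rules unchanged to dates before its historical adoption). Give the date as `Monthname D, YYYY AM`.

Both dates share Julian Day Number 2270204; in the Hebrew calendar that is 1 Tammuz 5263 AM.

Tammuz 1, 5263 AM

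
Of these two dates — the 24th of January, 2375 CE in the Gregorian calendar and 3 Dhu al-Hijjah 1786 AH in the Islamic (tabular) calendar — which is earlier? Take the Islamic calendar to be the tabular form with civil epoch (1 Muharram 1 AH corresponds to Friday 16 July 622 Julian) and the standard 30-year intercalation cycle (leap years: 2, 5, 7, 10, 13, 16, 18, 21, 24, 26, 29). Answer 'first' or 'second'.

Converting both to JDN: 2588534 vs 2581311; the smaller is the second.

second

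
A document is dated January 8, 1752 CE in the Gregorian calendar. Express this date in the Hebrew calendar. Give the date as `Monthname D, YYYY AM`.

Both dates share Julian Day Number 2360972; in the Hebrew calendar that is 21 Tevet 5512 AM.

Tevet 21, 5512 AM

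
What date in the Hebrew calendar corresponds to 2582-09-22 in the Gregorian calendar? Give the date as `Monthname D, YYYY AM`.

Tishrei 4, 6343 AM

Julian Day Number of the source date = 2664381.
Converting JDN 2664381 to the Hebrew calendar gives 4 Tishrei 6343 AM.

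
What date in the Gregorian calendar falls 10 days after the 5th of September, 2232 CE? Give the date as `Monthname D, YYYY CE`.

The starting date is JDN 2536529; 2536529 + 10 = 2536539.
JDN 2536539 corresponds to September 15, 2232 CE.

September 15, 2232 CE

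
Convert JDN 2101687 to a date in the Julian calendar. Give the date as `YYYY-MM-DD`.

The proleptic Gregorian equivalent of JDN 2101687 is 14 February 1042.
In the Julian calendar that day is 1042-02-08.

1042-02-08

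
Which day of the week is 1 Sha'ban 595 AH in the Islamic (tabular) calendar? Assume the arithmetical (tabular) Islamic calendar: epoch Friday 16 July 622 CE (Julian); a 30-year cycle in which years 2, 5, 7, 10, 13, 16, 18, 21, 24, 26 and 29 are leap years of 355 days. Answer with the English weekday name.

In the proleptic Gregorian calendar this is 5 June 1199 (JDN 2159141).
Since JDN mod 7 = 5 (0 = Monday), the day is Saturday.

Saturday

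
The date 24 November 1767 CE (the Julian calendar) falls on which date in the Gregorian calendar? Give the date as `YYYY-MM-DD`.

1767-12-05

The Julian–Gregorian offset here is 11 days (Julian trailing).
24 November 1767 Julian + 11 days → 5 December 1767 Gregorian.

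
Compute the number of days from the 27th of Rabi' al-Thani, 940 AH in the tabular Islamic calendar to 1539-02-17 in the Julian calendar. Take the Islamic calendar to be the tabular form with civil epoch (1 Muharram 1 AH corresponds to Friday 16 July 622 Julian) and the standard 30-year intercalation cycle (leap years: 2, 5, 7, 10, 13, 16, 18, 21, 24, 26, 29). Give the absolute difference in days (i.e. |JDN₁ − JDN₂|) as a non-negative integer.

JDN of the first date = 2281305.
JDN of the second date = 2283225.
|2283225 − 2281305| = 1920.

1920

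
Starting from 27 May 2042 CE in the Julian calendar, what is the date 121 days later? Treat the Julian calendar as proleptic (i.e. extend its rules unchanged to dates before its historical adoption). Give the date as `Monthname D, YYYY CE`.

The starting date is JDN 2467045; 2467045 + 121 = 2467166.
JDN 2467166 corresponds to September 25, 2042 CE.

September 25, 2042 CE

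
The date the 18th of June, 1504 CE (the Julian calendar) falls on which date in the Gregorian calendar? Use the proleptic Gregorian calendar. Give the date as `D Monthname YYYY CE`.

28 June 1504 CE

For dates in this range the Gregorian date is 10 days ahead of the Julian.
18 June 1504 Julian + 10 days → 28 June 1504 Gregorian.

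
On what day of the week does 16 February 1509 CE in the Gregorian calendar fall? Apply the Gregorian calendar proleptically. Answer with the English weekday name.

2272257 ≡ 1 (mod 7); counting from Monday = 0 gives Tuesday.

Tuesday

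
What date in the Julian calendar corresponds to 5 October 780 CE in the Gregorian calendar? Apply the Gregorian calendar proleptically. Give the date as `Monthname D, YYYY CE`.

October 1, 780 CE

For dates in this range the Gregorian date is 4 days ahead of the Julian.
5 October 780 Gregorian − 4 days → 1 October 780 Julian.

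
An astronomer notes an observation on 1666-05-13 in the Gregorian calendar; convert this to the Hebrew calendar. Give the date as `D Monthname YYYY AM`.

8 Iyar 5426 AM

Both dates share Julian Day Number 2329687; in the Hebrew calendar that is 8 Iyar 5426 AM.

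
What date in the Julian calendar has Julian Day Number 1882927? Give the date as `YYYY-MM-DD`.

JDN 1882927 is 6 March 443 in the proleptic Gregorian calendar.
In the Julian calendar that day is 0443-03-05.

0443-03-05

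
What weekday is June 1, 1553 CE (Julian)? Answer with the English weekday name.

Thursday

In the proleptic Gregorian calendar this is 11 June 1553 (JDN 2288443).
Since JDN mod 7 = 3 (0 = Monday), the day is Thursday.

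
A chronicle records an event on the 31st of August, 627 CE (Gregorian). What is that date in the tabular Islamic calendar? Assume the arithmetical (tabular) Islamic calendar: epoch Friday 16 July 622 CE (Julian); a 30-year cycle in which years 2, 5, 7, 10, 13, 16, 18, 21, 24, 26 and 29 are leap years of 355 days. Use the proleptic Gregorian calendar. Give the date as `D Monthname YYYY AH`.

9 Rabi' al-Thani 6 AH

Both dates share Julian Day Number 1950309; in the tabular Islamic calendar that is 9 Rabi' al-Thani 6 AH.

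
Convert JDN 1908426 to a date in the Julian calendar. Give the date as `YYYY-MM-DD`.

0512-12-26

JDN 1908426 is 28 December 512 in the proleptic Gregorian calendar.
In the Julian calendar that day is 0512-12-26.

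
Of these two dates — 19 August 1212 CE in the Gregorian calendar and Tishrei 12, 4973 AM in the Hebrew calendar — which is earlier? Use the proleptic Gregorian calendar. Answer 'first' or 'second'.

First date → JDN 2163965; second date → JDN 2163994.
JDN 2163965 < JDN 2163994, so the first date is earlier.

first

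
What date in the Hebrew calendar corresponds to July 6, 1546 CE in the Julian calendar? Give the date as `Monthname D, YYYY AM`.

Av 7, 5306 AM

The source date corresponds to 16 July 1546 in the proleptic Gregorian calendar (JDN 2285921).
That day falls on 7 Av 5306 AM in the Hebrew calendar.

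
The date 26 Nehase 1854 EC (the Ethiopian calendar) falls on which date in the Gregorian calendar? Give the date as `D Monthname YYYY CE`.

Julian Day Number of the source date = 2401384.
Converting JDN 2401384 to the Gregorian calendar gives 31 August 1862 CE.

31 August 1862 CE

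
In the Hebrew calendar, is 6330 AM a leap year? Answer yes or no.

yes

Hebrew year 6330 is year 3 of its 19-year Metonic cycle; leap years are at positions 3, 6, 8, 11, 14, 17, 19, so it is a leap year (13 months).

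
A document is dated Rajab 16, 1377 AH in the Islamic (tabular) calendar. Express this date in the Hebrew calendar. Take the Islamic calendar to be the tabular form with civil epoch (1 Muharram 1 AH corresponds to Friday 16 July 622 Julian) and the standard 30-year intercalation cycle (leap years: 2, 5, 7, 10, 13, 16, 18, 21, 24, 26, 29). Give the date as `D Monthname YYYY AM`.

Both dates share Julian Day Number 2436241; in the Hebrew calendar that is 16 Shevat 5718 AM.

16 Shevat 5718 AM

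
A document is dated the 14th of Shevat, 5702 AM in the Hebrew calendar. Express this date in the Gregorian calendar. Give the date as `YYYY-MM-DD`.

1942-02-01

Julian Day Number of the source date = 2430392.
Converting JDN 2430392 to the Gregorian calendar gives 1 February 1942 CE.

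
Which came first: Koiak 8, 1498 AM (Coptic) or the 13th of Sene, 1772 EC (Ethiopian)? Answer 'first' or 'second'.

second

The two dates have Julian Day Numbers 2371906 and 2371361 respectively.
Since 2371361 < 2371906, the second date comes first.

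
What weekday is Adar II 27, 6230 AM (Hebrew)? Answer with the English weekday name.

In the Gregorian calendar this is 31 March 2470 (JDN 2623299).
JDN 2623299 mod 7 = 0, and JDN 0 was a Monday, so this is a Monday.

Monday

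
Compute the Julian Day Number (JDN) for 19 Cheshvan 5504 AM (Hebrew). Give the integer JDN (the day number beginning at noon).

2357987

Equivalently 6 November 1743 (Gregorian).
JDN 2400001 is 17 November 1858 CE (Gregorian), MJD 0; the target day is −42014 days from there, so JDN = 2357987.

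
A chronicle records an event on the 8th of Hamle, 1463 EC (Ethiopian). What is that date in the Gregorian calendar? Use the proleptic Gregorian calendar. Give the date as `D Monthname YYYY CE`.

11 July 1471 CE

Julian Day Number of the source date = 2258523.
Converting JDN 2258523 to the Gregorian calendar gives 11 July 1471 CE.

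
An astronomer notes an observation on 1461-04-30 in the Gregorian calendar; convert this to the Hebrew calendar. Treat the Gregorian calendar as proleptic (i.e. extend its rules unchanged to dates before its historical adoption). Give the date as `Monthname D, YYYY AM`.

Iyar 11, 5221 AM

Julian Day Number of the source date = 2254799.
Converting JDN 2254799 to the Hebrew calendar gives 11 Iyar 5221 AM.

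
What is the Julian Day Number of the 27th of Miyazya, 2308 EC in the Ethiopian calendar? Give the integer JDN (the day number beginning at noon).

2567089

Equivalently 8 May 2316 (Gregorian).
JDN 2451545 is 1 January 2000 CE (Gregorian); the target day is +115544 days from there, so JDN = 2567089.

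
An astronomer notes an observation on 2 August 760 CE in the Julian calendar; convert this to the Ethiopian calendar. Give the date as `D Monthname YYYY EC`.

The source date corresponds to 6 August 760 in the proleptic Gregorian calendar (JDN 1998862).
That day falls on 9 Nehase 752 EC in the Ethiopian calendar.

9 Nehase 752 EC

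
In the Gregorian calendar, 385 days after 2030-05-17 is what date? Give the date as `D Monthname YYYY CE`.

6 June 2031 CE

JDN of 2030-05-17 = 2462639.
2462639 + 385 = 2463024.
JDN 2463024 in the Gregorian calendar is 6 June 2031 CE.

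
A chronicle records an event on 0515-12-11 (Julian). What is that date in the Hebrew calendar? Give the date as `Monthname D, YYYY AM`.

Kislev 20, 4276 AM

Both dates share Julian Day Number 1909506; in the Hebrew calendar that is 20 Kislev 4276 AM.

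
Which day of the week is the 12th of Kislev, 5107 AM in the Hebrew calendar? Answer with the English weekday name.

Monday

Equivalently 5 December 1346 Gregorian, JDN 2213015.
JDN 2213015 mod 7 = 0, and JDN 0 was a Monday, so this is a Monday.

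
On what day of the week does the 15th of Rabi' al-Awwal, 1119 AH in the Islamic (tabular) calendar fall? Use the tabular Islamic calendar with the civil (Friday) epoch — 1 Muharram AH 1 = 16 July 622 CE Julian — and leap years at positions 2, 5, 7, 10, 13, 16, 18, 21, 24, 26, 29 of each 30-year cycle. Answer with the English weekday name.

This is JDN 2344695 (16 June 1707 Gregorian).
2344695 ≡ 3 (mod 7); counting from Monday = 0 gives Thursday.

Thursday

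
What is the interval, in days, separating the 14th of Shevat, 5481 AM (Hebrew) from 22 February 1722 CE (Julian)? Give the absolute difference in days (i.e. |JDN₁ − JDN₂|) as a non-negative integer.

387

JDN of the first date = 2349684.
JDN of the second date = 2350071.
|2350071 − 2349684| = 387.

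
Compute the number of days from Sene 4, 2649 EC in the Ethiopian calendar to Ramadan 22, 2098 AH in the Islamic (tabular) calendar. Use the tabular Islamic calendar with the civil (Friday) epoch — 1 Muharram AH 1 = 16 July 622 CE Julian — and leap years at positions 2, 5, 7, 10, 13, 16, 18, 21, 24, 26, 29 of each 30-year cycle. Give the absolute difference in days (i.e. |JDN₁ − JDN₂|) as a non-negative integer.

JDN of the first date = 2691676.
JDN of the second date = 2691804.
|2691804 − 2691676| = 128.

128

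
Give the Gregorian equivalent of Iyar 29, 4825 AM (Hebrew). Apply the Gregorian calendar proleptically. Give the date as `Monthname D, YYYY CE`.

May 13, 1065 CE

Both dates share Julian Day Number 2110176; in the Gregorian calendar that is 13 May 1065 CE.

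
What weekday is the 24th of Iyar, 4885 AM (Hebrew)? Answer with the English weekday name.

In the proleptic Gregorian calendar this is 6 May 1125 (JDN 2132083).
2132083 ≡ 2 (mod 7); counting from Monday = 0 gives Wednesday.

Wednesday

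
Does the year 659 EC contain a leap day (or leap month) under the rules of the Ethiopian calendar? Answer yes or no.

659 mod 4 = 3; in the Ethiopian calendar a year is leap when year mod 4 = 3, so it is a leap year.

yes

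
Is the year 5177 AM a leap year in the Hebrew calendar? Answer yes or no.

Hebrew year 5177 is year 9 of its 19-year Metonic cycle; leap years are at positions 3, 6, 8, 11, 14, 17, 19, so it is a common year (12 months).

no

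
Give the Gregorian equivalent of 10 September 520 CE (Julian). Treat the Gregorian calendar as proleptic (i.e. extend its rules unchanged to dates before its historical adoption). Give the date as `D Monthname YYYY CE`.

12 September 520 CE

The Julian–Gregorian offset here is 2 days (Julian trailing).
10 September 520 Julian + 2 days → 12 September 520 Gregorian.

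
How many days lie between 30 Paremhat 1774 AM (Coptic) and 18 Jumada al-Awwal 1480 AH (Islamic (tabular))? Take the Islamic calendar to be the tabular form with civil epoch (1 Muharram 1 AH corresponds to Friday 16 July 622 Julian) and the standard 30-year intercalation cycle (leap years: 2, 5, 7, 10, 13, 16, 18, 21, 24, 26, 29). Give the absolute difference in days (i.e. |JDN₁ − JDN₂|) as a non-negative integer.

144

JDN of the first date = 2472827.
JDN of the second date = 2472683.
|2472683 − 2472827| = 144.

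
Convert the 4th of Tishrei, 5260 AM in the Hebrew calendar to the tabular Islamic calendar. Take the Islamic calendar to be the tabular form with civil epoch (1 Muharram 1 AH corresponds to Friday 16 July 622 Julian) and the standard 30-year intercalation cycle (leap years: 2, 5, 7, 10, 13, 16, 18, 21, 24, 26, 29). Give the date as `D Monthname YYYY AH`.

2 Safar 905 AH

The source date corresponds to 17 September 1499 in the proleptic Gregorian calendar (JDN 2268818).
That day falls on 2 Safar 905 AH in the tabular Islamic calendar.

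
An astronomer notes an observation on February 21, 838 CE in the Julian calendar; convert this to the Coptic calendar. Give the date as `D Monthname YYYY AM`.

27 Meshir 554 AM

Julian Day Number of the source date = 2027189.
Converting JDN 2027189 to the Coptic calendar gives 27 Meshir 554 AM.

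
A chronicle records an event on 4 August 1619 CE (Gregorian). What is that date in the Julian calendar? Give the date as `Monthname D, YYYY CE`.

July 25, 1619 CE

At this point the Julian calendar is 10 days behind the Gregorian.
4 August 1619 Gregorian − 10 days → 25 July 1619 Julian.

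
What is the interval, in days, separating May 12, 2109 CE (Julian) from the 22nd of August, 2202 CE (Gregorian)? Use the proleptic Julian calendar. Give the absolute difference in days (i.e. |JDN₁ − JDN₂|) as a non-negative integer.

34055

JDN of the first date = 2491502.
JDN of the second date = 2525557.
|2525557 − 2491502| = 34055.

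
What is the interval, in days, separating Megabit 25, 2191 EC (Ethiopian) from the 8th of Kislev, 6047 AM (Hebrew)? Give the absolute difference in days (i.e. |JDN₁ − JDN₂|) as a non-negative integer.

32012

First date → JDN 2524322; second date → JDN 2556334.
The interval is |2524322 − 2556334| = 32012 days.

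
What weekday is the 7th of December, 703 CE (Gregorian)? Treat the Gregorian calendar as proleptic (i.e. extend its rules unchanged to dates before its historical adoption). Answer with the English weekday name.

Monday

Since JDN mod 7 = 0 (0 = Monday), the day is Monday.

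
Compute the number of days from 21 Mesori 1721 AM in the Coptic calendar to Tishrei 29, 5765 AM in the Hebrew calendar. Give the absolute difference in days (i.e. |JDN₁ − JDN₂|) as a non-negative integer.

317

JDN of the first date = 2453610.
JDN of the second date = 2453293.
|2453293 − 2453610| = 317.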